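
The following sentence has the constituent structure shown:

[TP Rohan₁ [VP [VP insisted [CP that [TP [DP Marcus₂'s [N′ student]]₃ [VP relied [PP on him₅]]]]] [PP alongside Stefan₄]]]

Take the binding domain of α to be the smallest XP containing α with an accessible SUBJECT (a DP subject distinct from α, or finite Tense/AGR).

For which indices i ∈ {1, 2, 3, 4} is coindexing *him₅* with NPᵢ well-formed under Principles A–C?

*him* is a pronoun, so Principle B applies: it must be free in its binding domain.
Binding domain of *him₅*: the embedded TP, whose subject is [Marcus₂'s student]₃.
*Rohan₁* c-commands the pronoun but from outside its binding domain, and is not c-commanded by it → coindexation permitted.
*Marcus₂* and the pronoun do not c-command one another → neither Principle B nor Principle C is at stake; coindexation permitted.
*[Marcus₂'s student]₃* c-commands the pronoun within its binding domain → coindexation would violate Principle B.
*Stefan₄* and the pronoun do not c-command one another → neither Principle B nor Principle C is at stake; coindexation permitted.

{1, 2, 4}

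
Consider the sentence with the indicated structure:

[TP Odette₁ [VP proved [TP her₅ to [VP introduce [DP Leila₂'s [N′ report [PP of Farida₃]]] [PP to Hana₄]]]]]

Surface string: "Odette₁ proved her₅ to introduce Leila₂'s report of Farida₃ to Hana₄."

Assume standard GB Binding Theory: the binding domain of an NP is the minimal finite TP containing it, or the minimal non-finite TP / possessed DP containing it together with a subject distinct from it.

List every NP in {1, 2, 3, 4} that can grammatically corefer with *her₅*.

*her* is a pronoun, so Principle B applies: it must be free in its binding domain.
Binding domain of *her₅*: the matrix TP, whose subject is Odette₁.
*Odette₁* c-commands the pronoun within its binding domain → coindexation would violate Principle B.
*Leila₂*: the pronoun c-commands this R-expression → coindexation would violate Principle C on *Leila₂*.
*Farida₃*: the pronoun c-commands this R-expression → coindexation would violate Principle C on *Farida₃*.
*Hana₄*: the pronoun c-commands this R-expression → coindexation would violate Principle C on *Hana₄*.

none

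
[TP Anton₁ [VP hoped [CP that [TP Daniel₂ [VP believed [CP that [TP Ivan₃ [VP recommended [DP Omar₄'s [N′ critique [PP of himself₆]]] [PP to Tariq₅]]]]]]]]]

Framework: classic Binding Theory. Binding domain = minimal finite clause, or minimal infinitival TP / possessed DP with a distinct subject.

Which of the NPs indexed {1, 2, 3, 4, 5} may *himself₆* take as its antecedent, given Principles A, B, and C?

*himself* is an anaphor, so Principle A applies: it must be bound in its binding domain.
Binding domain of *himself₆*: the possessed DP, whose subject is Omar₄.
*Anton₁* c-commands the anaphor but is outside its binding domain → cannot satisfy Principle A.
*Daniel₂* c-commands the anaphor but is outside its binding domain → cannot satisfy Principle A.
*Ivan₃* c-commands the anaphor but is outside its binding domain → cannot satisfy Principle A.
*Omar₄* c-commands the anaphor within its binding domain → licit binder.
*Tariq₅* does not c-command the anaphor → cannot bind it.

{4}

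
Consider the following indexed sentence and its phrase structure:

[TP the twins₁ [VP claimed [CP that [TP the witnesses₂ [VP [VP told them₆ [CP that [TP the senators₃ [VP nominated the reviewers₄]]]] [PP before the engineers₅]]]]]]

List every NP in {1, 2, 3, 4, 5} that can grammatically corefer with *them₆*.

*them* is a pronoun, so Principle B applies: it must be free in its binding domain.
Binding domain of *them₆*: the embedded TP, whose subject is the witnesses₂.
*the twins₁* c-commands the pronoun but from outside its binding domain, and is not c-commanded by it → coindexation permitted.
*the witnesses₂* c-commands the pronoun within its binding domain → coindexation would violate Principle B.
*the senators₃*: the pronoun c-commands this R-expression → coindexation would violate Principle C on *the senators₃*.
*the reviewers₄*: the pronoun c-commands this R-expression → coindexation would violate Principle C on *the reviewers₄*.
*the engineers₅* and the pronoun do not c-command one another → neither Principle B nor Principle C is at stake; coindexation permitted.

{1, 5}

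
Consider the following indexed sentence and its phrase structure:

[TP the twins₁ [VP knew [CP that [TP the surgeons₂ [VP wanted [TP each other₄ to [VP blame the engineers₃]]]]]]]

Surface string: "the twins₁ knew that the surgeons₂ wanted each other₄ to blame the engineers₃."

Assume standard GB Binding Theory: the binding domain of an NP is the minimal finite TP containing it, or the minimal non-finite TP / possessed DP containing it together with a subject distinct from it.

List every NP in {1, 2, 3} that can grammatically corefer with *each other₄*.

{2}

*each other* is an anaphor, so Principle A applies: it must be bound in its binding domain.
Binding domain of *each other₄*: the embedded TP, whose subject is the surgeons₂.
*the twins₁* c-commands the anaphor but is outside its binding domain → cannot satisfy Principle A.
*the surgeons₂* c-commands the anaphor within its binding domain → licit binder.
*the engineers₃* does not c-command the anaphor → cannot bind it.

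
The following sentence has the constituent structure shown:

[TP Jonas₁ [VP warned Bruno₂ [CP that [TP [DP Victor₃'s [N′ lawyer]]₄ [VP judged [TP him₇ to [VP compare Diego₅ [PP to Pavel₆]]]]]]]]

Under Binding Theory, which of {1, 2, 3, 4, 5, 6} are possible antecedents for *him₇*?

{1, 2, 3}

*him* is a pronoun, so Principle B applies: it must be free in its binding domain.
Binding domain of *him₇*: the embedded TP, whose subject is [Victor₃'s lawyer]₄.
*Jonas₁* c-commands the pronoun but from outside its binding domain, and is not c-commanded by it → coindexation permitted.
*Bruno₂* c-commands the pronoun but from outside its binding domain, and is not c-commanded by it → coindexation permitted.
*Victor₃* and the pronoun do not c-command one another → neither Principle B nor Principle C is at stake; coindexation permitted.
*[Victor₃'s lawyer]₄* c-commands the pronoun within its binding domain → coindexation would violate Principle B.
*Diego₅*: the pronoun c-commands this R-expression → coindexation would violate Principle C on *Diego₅*.
*Pavel₆*: the pronoun c-commands this R-expression → coindexation would violate Principle C on *Pavel₆*.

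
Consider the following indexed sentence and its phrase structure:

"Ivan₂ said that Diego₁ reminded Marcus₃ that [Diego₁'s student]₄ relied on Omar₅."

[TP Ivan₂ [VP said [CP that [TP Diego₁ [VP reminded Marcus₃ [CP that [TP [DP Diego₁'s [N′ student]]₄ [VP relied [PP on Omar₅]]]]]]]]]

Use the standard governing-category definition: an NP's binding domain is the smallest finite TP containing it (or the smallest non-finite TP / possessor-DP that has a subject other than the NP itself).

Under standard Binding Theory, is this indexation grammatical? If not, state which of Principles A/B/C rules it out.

The two coindexed NPs are *Diego₁* (the higher occurrence) and *Diego₁* (the lower occurrence).
*Diego₁* (the lower occurrence) is an R-expression. Principle C requires it to be free everywhere.
*Diego₁* (the higher occurrence) c-commands it and carries the same index.
The R-expression is bound → Principle C violation.

Principle C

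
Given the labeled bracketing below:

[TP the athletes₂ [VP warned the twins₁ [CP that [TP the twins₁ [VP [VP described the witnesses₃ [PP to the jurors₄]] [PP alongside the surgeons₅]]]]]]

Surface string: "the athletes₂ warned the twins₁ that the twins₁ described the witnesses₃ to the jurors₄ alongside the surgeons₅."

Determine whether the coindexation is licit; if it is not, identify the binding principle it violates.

Principle C

The two coindexed NPs are *the twins₁* (the lower occurrence) and *the twins₁* (the higher occurrence).
*the twins₁* (the lower occurrence) is an R-expression. Principle C requires it to be free everywhere.
*the twins₁* (the higher occurrence) c-commands it and carries the same index.
The R-expression is bound → Principle C violation.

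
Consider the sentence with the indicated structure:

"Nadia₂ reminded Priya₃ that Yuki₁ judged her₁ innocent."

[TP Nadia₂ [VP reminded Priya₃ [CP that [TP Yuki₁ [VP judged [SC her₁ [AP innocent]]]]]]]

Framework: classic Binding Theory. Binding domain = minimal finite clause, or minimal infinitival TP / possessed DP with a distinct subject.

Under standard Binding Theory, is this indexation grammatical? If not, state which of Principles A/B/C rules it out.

The two coindexed NPs are *Yuki₁* and *her₁*.
*her₁* is a pronoun. Its binding domain is the embedded TP, whose subject is Yuki₁.
*Yuki₁* c-commands it within that domain and carries the same index.
The pronoun is locally bound → Principle B violation.

Principle B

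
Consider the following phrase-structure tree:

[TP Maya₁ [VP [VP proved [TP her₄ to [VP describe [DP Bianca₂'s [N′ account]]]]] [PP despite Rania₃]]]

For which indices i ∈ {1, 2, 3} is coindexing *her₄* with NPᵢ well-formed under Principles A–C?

*her* is a pronoun, so Principle B applies: it must be free in its binding domain.
Binding domain of *her₄*: the matrix TP, whose subject is Maya₁.
*Maya₁* c-commands the pronoun within its binding domain → coindexation would violate Principle B.
*Bianca₂*: the pronoun c-commands this R-expression → coindexation would violate Principle C on *Bianca₂*.
*Rania₃* and the pronoun do not c-command one another → neither Principle B nor Principle C is at stake; coindexation permitted.

{3}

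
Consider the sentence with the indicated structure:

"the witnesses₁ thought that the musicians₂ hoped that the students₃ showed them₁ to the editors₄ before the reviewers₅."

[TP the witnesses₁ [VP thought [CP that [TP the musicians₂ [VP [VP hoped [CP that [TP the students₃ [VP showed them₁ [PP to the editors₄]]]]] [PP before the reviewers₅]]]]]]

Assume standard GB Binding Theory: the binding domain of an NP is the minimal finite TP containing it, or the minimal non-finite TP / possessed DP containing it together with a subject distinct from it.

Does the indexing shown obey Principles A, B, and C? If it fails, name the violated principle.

grammatical

The two coindexed NPs are *the witnesses₁* and *them₁*.
*them₁* is a pronoun; its binding domain is the embedded TP, whose subject is the students₃. Within that domain it is c-commanded only by *the students₃*, which carries a different index — the pronoun is free locally, so Principle B holds.
*the witnesses₁* is an R-expression; *them₁* does not c-command it, and no other NP shares its index, so Principle C is satisfied.
All principles are respected.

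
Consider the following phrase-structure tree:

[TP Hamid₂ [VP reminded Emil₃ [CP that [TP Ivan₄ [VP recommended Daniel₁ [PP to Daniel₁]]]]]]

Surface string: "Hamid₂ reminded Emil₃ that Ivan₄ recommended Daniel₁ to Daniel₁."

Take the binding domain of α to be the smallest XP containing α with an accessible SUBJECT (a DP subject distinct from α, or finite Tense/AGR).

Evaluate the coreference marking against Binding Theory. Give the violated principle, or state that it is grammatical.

The two coindexed NPs are *Daniel₁* (the lower occurrence) and *Daniel₁* (the higher occurrence).
*Daniel₁* (the lower occurrence) is an R-expression. Principle C requires it to be free everywhere.
*Daniel₁* (the higher occurrence) c-commands it and carries the same index.
The R-expression is bound → Principle C violation.

Principle C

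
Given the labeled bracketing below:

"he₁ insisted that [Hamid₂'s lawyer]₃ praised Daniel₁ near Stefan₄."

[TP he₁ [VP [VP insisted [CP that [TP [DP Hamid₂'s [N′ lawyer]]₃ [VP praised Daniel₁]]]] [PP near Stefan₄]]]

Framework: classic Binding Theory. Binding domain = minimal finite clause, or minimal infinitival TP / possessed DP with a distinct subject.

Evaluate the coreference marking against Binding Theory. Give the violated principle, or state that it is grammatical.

Principle C

The two coindexed NPs are *he₁* and *Daniel₁*.
*Daniel₁* is an R-expression. Principle C requires it to be free everywhere.
*he₁* c-commands it and carries the same index.
The R-expression is bound → Principle C violation.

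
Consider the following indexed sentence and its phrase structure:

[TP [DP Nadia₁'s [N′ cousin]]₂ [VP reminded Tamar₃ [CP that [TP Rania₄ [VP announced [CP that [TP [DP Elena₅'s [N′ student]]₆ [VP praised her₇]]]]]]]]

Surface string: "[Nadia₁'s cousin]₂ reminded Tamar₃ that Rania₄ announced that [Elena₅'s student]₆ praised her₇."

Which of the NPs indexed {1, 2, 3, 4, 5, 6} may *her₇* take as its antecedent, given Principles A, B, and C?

{1, 2, 3, 4, 5}

*her* is a pronoun, so Principle B applies: it must be free in its binding domain.
Binding domain of *her₇*: the embedded TP, whose subject is [Elena₅'s student]₆.
*Nadia₁* and the pronoun do not c-command one another → neither Principle B nor Principle C is at stake; coindexation permitted.
*[Nadia₁'s cousin]₂* c-commands the pronoun but from outside its binding domain, and is not c-commanded by it → coindexation permitted.
*Tamar₃* c-commands the pronoun but from outside its binding domain, and is not c-commanded by it → coindexation permitted.
*Rania₄* c-commands the pronoun but from outside its binding domain, and is not c-commanded by it → coindexation permitted.
*Elena₅* and the pronoun do not c-command one another → neither Principle B nor Principle C is at stake; coindexation permitted.
*[Elena₅'s student]₆* c-commands the pronoun within its binding domain → coindexation would violate Principle B.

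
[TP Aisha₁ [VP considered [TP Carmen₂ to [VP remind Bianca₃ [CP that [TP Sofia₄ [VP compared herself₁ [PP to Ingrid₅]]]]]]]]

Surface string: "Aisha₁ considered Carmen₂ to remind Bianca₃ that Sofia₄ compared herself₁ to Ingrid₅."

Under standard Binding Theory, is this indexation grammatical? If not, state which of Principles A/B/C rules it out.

The two coindexed NPs are *Aisha₁* and *herself₁*.
*herself₁* is an anaphor. Principle A requires it to be bound within its binding domain — the embedded TP, whose subject is Sofia₄.
Within that domain it is c-commanded by *Sofia₄*, which does not share its index.
*Aisha₁* does c-command the anaphor, but from outside its binding domain.
The anaphor is unbound in its domain → Principle A violation.

Principle A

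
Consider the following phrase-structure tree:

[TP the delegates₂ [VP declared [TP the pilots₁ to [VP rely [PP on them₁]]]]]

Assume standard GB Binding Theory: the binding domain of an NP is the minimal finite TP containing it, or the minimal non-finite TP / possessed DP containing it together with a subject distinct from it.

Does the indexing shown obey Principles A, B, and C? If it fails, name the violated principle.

The two coindexed NPs are *the pilots₁* and *them₁*.
*them₁* is a pronoun. Its binding domain is the embedded TP, whose subject is the pilots₁.
*the pilots₁* c-commands it within that domain and carries the same index.
The pronoun is locally bound → Principle B violation.

Principle B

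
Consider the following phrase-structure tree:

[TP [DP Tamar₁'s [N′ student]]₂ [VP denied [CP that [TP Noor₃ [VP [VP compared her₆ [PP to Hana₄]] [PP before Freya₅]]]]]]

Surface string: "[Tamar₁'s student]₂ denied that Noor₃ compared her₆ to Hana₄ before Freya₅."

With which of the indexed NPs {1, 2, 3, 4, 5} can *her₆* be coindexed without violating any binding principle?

{1, 2, 5}

*her* is a pronoun, so Principle B applies: it must be free in its binding domain.
Binding domain of *her₆*: the embedded TP, whose subject is Noor₃.
*Tamar₁* and the pronoun do not c-command one another → neither Principle B nor Principle C is at stake; coindexation permitted.
*[Tamar₁'s student]₂* c-commands the pronoun but from outside its binding domain, and is not c-commanded by it → coindexation permitted.
*Noor₃* c-commands the pronoun within its binding domain → coindexation would violate Principle B.
*Hana₄*: the pronoun c-commands this R-expression → coindexation would violate Principle C on *Hana₄*.
*Freya₅* and the pronoun do not c-command one another → neither Principle B nor Principle C is at stake; coindexation permitted.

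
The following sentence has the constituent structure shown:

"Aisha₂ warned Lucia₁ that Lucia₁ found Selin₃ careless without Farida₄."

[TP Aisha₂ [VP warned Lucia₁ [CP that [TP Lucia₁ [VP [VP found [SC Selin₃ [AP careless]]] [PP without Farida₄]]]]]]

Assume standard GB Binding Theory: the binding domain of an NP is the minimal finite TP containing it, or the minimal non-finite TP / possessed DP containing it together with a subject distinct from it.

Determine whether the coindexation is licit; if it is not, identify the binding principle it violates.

Principle C

The two coindexed NPs are *Lucia₁* (the higher occurrence) and *Lucia₁* (the lower occurrence).
*Lucia₁* (the lower occurrence) is an R-expression. Principle C requires it to be free everywhere.
*Lucia₁* (the higher occurrence) c-commands it and carries the same index.
The R-expression is bound → Principle C violation.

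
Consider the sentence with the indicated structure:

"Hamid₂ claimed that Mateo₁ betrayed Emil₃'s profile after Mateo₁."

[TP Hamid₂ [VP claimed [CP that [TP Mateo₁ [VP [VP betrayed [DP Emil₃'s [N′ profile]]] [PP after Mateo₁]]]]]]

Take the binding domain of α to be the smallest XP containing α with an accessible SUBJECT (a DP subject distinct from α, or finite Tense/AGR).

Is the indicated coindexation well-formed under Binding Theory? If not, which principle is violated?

The two coindexed NPs are *Mateo₁* (the lower occurrence) and *Mateo₁* (the higher occurrence).
*Mateo₁* (the lower occurrence) is an R-expression. Principle C requires it to be free everywhere.
*Mateo₁* (the higher occurrence) c-commands it and carries the same index.
The R-expression is bound → Principle C violation.

Principle C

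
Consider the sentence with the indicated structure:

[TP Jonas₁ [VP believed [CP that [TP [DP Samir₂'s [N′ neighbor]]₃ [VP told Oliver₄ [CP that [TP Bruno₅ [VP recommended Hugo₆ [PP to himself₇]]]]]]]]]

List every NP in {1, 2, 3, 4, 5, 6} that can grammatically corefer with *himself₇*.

*himself* is an anaphor, so Principle A applies: it must be bound in its binding domain.
Binding domain of *himself₇*: the embedded TP, whose subject is Bruno₅.
*Jonas₁* c-commands the anaphor but is outside its binding domain → cannot satisfy Principle A.
*Samir₂* does not c-command the anaphor → cannot bind it.
*[Samir₂'s neighbor]₃* c-commands the anaphor but is outside its binding domain → cannot satisfy Principle A.
*Oliver₄* c-commands the anaphor but is outside its binding domain → cannot satisfy Principle A.
*Bruno₅* c-commands the anaphor within its binding domain → licit binder.
*Hugo₆* c-commands the anaphor within its binding domain → licit binder.

{5, 6}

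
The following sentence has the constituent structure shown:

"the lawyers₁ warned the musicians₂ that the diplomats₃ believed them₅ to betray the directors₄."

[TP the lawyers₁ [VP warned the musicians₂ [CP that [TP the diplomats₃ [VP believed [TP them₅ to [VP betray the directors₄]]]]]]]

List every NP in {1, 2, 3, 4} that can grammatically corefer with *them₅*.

*them* is a pronoun, so Principle B applies: it must be free in its binding domain.
Binding domain of *them₅*: the embedded TP, whose subject is the diplomats₃.
*the lawyers₁* c-commands the pronoun but from outside its binding domain, and is not c-commanded by it → coindexation permitted.
*the musicians₂* c-commands the pronoun but from outside its binding domain, and is not c-commanded by it → coindexation permitted.
*the diplomats₃* c-commands the pronoun within its binding domain → coindexation would violate Principle B.
*the directors₄*: the pronoun c-commands this R-expression → coindexation would violate Principle C on *the directors₄*.

{1, 2}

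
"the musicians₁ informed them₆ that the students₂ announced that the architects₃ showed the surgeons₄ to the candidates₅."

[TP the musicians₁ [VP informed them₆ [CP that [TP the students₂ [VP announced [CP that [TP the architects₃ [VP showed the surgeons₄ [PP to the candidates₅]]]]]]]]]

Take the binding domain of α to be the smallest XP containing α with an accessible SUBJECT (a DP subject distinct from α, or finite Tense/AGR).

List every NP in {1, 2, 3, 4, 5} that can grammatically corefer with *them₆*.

none

*them* is a pronoun, so Principle B applies: it must be free in its binding domain.
Binding domain of *them₆*: the matrix TP, whose subject is the musicians₁.
*the musicians₁* c-commands the pronoun within its binding domain → coindexation would violate Principle B.
*the students₂*: the pronoun c-commands this R-expression → coindexation would violate Principle C on *the students₂*.
*the architects₃*: the pronoun c-commands this R-expression → coindexation would violate Principle C on *the architects₃*.
*the surgeons₄*: the pronoun c-commands this R-expression → coindexation would violate Principle C on *the surgeons₄*.
*the candidates₅*: the pronoun c-commands this R-expression → coindexation would violate Principle C on *the candidates₅*.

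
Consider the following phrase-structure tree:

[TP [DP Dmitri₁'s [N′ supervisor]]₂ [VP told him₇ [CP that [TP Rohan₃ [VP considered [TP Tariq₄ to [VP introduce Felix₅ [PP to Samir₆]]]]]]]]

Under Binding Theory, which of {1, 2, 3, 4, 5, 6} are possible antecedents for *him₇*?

{1}

*him* is a pronoun, so Principle B applies: it must be free in its binding domain.
Binding domain of *him₇*: the matrix TP, whose subject is [Dmitri₁'s supervisor]₂.
*Dmitri₁* and the pronoun do not c-command one another → neither Principle B nor Principle C is at stake; coindexation permitted.
*[Dmitri₁'s supervisor]₂* c-commands the pronoun within its binding domain → coindexation would violate Principle B.
*Rohan₃*: the pronoun c-commands this R-expression → coindexation would violate Principle C on *Rohan₃*.
*Tariq₄*: the pronoun c-commands this R-expression → coindexation would violate Principle C on *Tariq₄*.
*Felix₅*: the pronoun c-commands this R-expression → coindexation would violate Principle C on *Felix₅*.
*Samir₆*: the pronoun c-commands this R-expression → coindexation would violate Principle C on *Samir₆*.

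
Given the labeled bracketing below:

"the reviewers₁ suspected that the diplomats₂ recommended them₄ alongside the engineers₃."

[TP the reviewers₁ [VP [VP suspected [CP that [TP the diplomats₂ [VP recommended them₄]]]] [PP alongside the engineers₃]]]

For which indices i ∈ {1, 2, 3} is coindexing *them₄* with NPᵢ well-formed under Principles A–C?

{1, 3}

*them* is a pronoun, so Principle B applies: it must be free in its binding domain.
Binding domain of *them₄*: the embedded TP, whose subject is the diplomats₂.
*the reviewers₁* c-commands the pronoun but from outside its binding domain, and is not c-commanded by it → coindexation permitted.
*the diplomats₂* c-commands the pronoun within its binding domain → coindexation would violate Principle B.
*the engineers₃* and the pronoun do not c-command one another → neither Principle B nor Principle C is at stake; coindexation permitted.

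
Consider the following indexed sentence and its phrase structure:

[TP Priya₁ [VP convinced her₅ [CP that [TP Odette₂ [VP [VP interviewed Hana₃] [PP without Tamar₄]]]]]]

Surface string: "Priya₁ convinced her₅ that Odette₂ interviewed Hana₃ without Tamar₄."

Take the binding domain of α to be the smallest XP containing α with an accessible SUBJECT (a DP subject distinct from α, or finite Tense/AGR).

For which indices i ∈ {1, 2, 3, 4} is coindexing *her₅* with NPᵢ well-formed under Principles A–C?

*her* is a pronoun, so Principle B applies: it must be free in its binding domain.
Binding domain of *her₅*: the matrix TP, whose subject is Priya₁.
*Priya₁* c-commands the pronoun within its binding domain → coindexation would violate Principle B.
*Odette₂*: the pronoun c-commands this R-expression → coindexation would violate Principle C on *Odette₂*.
*Hana₃*: the pronoun c-commands this R-expression → coindexation would violate Principle C on *Hana₃*.
*Tamar₄*: the pronoun c-commands this R-expression → coindexation would violate Principle C on *Tamar₄*.

none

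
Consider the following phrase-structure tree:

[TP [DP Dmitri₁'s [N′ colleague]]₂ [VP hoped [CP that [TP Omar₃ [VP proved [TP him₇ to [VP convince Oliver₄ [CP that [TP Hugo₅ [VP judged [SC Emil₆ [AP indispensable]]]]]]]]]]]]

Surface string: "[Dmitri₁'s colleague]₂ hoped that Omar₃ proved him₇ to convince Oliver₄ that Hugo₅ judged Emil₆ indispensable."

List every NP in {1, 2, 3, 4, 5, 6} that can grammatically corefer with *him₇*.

{1, 2}

*him* is a pronoun, so Principle B applies: it must be free in its binding domain.
Binding domain of *him₇*: the embedded TP, whose subject is Omar₃.
*Dmitri₁* and the pronoun do not c-command one another → neither Principle B nor Principle C is at stake; coindexation permitted.
*[Dmitri₁'s colleague]₂* c-commands the pronoun but from outside its binding domain, and is not c-commanded by it → coindexation permitted.
*Omar₃* c-commands the pronoun within its binding domain → coindexation would violate Principle B.
*Oliver₄*: the pronoun c-commands this R-expression → coindexation would violate Principle C on *Oliver₄*.
*Hugo₅*: the pronoun c-commands this R-expression → coindexation would violate Principle C on *Hugo₅*.
*Emil₆*: the pronoun c-commands this R-expression → coindexation would violate Principle C on *Emil₆*.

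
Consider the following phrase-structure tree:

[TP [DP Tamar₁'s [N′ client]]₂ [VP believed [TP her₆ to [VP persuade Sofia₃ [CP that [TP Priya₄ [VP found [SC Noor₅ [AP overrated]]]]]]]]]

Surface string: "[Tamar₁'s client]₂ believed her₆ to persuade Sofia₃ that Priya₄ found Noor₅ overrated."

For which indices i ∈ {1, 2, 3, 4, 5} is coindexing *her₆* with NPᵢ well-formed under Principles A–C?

{1}

*her* is a pronoun, so Principle B applies: it must be free in its binding domain.
Binding domain of *her₆*: the matrix TP, whose subject is [Tamar₁'s client]₂.
*Tamar₁* and the pronoun do not c-command one another → neither Principle B nor Principle C is at stake; coindexation permitted.
*[Tamar₁'s client]₂* c-commands the pronoun within its binding domain → coindexation would violate Principle B.
*Sofia₃*: the pronoun c-commands this R-expression → coindexation would violate Principle C on *Sofia₃*.
*Priya₄*: the pronoun c-commands this R-expression → coindexation would violate Principle C on *Priya₄*.
*Noor₅*: the pronoun c-commands this R-expression → coindexation would violate Principle C on *Noor₅*.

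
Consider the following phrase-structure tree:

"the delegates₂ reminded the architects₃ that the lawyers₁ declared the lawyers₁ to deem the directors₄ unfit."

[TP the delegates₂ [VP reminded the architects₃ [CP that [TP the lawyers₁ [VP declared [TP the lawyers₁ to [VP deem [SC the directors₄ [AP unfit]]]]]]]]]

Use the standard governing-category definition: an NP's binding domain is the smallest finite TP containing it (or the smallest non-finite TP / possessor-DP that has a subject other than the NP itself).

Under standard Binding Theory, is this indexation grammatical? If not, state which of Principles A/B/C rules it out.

Principle C

The two coindexed NPs are *the lawyers₁* (the higher occurrence) and *the lawyers₁* (the lower occurrence).
*the lawyers₁* (the lower occurrence) is an R-expression. Principle C requires it to be free everywhere.
*the lawyers₁* (the higher occurrence) c-commands it and carries the same index.
The R-expression is bound → Principle C violation.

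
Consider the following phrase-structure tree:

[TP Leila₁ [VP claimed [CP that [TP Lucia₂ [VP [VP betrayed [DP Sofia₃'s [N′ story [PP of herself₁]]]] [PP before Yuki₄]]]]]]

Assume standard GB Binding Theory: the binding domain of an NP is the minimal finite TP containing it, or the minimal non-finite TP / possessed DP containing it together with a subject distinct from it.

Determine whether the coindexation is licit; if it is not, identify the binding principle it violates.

Principle A

The two coindexed NPs are *Leila₁* and *herself₁*.
*herself₁* is an anaphor. Principle A requires it to be bound within its binding domain — the possessed DP, whose subject is Sofia₃.
Within that domain it is c-commanded by *Sofia₃*, which does not share its index.
*Leila₁* does c-command the anaphor, but from outside its binding domain.
The anaphor is unbound in its domain → Principle A violation.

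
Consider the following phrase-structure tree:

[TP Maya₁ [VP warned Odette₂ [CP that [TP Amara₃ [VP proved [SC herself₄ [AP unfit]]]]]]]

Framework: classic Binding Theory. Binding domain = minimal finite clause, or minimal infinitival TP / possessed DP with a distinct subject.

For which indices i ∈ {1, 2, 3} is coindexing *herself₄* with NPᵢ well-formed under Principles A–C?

{3}

*herself* is an anaphor, so Principle A applies: it must be bound in its binding domain.
Binding domain of *herself₄*: the embedded TP, whose subject is Amara₃.
*Maya₁* c-commands the anaphor but is outside its binding domain → cannot satisfy Principle A.
*Odette₂* c-commands the anaphor but is outside its binding domain → cannot satisfy Principle A.
*Amara₃* c-commands the anaphor within its binding domain → licit binder.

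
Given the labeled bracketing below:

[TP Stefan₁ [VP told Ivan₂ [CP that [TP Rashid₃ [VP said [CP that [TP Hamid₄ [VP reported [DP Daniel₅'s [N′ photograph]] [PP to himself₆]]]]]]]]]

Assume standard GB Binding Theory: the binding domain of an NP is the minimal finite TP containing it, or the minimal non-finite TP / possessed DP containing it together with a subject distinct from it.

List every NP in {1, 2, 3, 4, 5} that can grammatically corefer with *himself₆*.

{4}

*himself* is an anaphor, so Principle A applies: it must be bound in its binding domain.
Binding domain of *himself₆*: the embedded TP, whose subject is Hamid₄.
*Stefan₁* c-commands the anaphor but is outside its binding domain → cannot satisfy Principle A.
*Ivan₂* c-commands the anaphor but is outside its binding domain → cannot satisfy Principle A.
*Rashid₃* c-commands the anaphor but is outside its binding domain → cannot satisfy Principle A.
*Hamid₄* c-commands the anaphor within its binding domain → licit binder.
*Daniel₅* does not c-command the anaphor → cannot bind it.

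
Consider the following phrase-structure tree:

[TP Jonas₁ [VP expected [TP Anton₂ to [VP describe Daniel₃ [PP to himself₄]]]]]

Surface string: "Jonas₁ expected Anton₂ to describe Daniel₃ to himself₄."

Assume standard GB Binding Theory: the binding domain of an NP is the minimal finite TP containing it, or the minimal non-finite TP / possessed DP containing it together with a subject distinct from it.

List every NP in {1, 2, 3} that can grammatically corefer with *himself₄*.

*himself* is an anaphor, so Principle A applies: it must be bound in its binding domain.
Binding domain of *himself₄*: the embedded TP, whose subject is Anton₂.
*Jonas₁* c-commands the anaphor but is outside its binding domain → cannot satisfy Principle A.
*Anton₂* c-commands the anaphor within its binding domain → licit binder.
*Daniel₃* c-commands the anaphor within its binding domain → licit binder.

{2, 3}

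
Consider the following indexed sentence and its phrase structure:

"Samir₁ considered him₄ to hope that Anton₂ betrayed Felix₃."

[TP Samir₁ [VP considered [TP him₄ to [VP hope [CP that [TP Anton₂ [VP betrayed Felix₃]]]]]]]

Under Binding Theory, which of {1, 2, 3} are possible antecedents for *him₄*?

none

*him* is a pronoun, so Principle B applies: it must be free in its binding domain.
Binding domain of *him₄*: the matrix TP, whose subject is Samir₁.
*Samir₁* c-commands the pronoun within its binding domain → coindexation would violate Principle B.
*Anton₂*: the pronoun c-commands this R-expression → coindexation would violate Principle C on *Anton₂*.
*Felix₃*: the pronoun c-commands this R-expression → coindexation would violate Principle C on *Felix₃*.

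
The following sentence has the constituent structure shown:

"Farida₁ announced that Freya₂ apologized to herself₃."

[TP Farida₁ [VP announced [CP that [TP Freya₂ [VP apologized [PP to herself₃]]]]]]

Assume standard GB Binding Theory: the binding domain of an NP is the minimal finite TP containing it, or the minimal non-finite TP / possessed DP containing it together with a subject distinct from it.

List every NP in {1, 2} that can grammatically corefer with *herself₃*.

*herself* is an anaphor, so Principle A applies: it must be bound in its binding domain.
Binding domain of *herself₃*: the embedded TP, whose subject is Freya₂.
*Farida₁* c-commands the anaphor but is outside its binding domain → cannot satisfy Principle A.
*Freya₂* c-commands the anaphor within its binding domain → licit binder.

{2}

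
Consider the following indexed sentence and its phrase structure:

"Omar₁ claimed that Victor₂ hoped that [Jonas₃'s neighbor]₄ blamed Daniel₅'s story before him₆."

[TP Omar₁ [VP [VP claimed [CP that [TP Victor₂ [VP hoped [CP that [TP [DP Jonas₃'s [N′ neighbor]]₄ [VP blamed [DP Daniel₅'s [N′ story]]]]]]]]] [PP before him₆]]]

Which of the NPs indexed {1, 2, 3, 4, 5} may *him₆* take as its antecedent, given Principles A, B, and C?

{2, 3, 4, 5}

*him* is a pronoun, so Principle B applies: it must be free in its binding domain.
Binding domain of *him₆*: the matrix TP, whose subject is Omar₁.
*Omar₁* c-commands the pronoun within its binding domain → coindexation would violate Principle B.
*Victor₂* and the pronoun do not c-command one another → neither Principle B nor Principle C is at stake; coindexation permitted.
*Jonas₃* and the pronoun do not c-command one another → neither Principle B nor Principle C is at stake; coindexation permitted.
*[Jonas₃'s neighbor]₄* and the pronoun do not c-command one another → neither Principle B nor Principle C is at stake; coindexation permitted.
*Daniel₅* and the pronoun do not c-command one another → neither Principle B nor Principle C is at stake; coindexation permitted.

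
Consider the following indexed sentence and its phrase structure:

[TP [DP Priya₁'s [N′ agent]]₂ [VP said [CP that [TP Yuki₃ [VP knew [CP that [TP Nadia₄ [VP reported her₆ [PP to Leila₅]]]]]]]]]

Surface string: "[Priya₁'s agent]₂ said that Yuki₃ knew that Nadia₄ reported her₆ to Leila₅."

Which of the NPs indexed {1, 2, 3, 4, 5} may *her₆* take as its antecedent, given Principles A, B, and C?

{1, 2, 3}

*her* is a pronoun, so Principle B applies: it must be free in its binding domain.
Binding domain of *her₆*: the embedded TP, whose subject is Nadia₄.
*Priya₁* and the pronoun do not c-command one another → neither Principle B nor Principle C is at stake; coindexation permitted.
*[Priya₁'s agent]₂* c-commands the pronoun but from outside its binding domain, and is not c-commanded by it → coindexation permitted.
*Yuki₃* c-commands the pronoun but from outside its binding domain, and is not c-commanded by it → coindexation permitted.
*Nadia₄* c-commands the pronoun within its binding domain → coindexation would violate Principle B.
*Leila₅*: the pronoun c-commands this R-expression → coindexation would violate Principle C on *Leila₅*.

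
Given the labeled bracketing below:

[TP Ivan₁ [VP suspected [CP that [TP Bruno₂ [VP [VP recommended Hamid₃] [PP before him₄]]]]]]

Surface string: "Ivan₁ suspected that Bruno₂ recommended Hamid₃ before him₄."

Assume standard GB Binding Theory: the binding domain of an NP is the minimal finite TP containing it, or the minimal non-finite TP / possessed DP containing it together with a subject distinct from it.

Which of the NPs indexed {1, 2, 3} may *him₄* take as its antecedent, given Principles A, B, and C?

{1, 3}

*him* is a pronoun, so Principle B applies: it must be free in its binding domain.
Binding domain of *him₄*: the embedded TP, whose subject is Bruno₂.
*Ivan₁* c-commands the pronoun but from outside its binding domain, and is not c-commanded by it → coindexation permitted.
*Bruno₂* c-commands the pronoun within its binding domain → coindexation would violate Principle B.
*Hamid₃* and the pronoun do not c-command one another → neither Principle B nor Principle C is at stake; coindexation permitted.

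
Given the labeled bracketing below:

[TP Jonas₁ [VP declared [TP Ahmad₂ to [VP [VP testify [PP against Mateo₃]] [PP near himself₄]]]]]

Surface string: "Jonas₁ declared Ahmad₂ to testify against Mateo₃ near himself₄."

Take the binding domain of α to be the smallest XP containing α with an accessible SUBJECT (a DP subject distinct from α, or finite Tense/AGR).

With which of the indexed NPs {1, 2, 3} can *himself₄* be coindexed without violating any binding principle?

*himself* is an anaphor, so Principle A applies: it must be bound in its binding domain.
Binding domain of *himself₄*: the embedded TP, whose subject is Ahmad₂.
*Jonas₁* c-commands the anaphor but is outside its binding domain → cannot satisfy Principle A.
*Ahmad₂* c-commands the anaphor within its binding domain → licit binder.
*Mateo₃* does not c-command the anaphor → cannot bind it.

{2}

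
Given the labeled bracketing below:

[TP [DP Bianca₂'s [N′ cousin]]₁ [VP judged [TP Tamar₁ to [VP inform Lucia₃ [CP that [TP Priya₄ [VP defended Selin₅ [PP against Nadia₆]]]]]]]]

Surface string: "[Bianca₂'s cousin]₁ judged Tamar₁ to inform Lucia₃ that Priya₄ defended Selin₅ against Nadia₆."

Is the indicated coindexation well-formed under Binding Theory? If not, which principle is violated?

The two coindexed NPs are *[Bianca₂'s cousin]₁* and *Tamar₁*.
*Tamar₁* is an R-expression. Principle C requires it to be free everywhere.
*[Bianca₂'s cousin]₁* c-commands it and carries the same index.
The R-expression is bound → Principle C violation.

Principle C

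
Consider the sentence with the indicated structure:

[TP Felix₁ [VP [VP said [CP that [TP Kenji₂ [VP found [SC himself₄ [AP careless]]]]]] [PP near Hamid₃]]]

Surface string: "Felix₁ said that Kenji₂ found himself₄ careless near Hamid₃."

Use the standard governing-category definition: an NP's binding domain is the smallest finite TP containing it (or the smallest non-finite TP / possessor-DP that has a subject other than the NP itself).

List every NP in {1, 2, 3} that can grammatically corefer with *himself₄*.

{2}

*himself* is an anaphor, so Principle A applies: it must be bound in its binding domain.
Binding domain of *himself₄*: the embedded TP, whose subject is Kenji₂.
*Felix₁* c-commands the anaphor but is outside its binding domain → cannot satisfy Principle A.
*Kenji₂* c-commands the anaphor within its binding domain → licit binder.
*Hamid₃* does not c-command the anaphor → cannot bind it.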